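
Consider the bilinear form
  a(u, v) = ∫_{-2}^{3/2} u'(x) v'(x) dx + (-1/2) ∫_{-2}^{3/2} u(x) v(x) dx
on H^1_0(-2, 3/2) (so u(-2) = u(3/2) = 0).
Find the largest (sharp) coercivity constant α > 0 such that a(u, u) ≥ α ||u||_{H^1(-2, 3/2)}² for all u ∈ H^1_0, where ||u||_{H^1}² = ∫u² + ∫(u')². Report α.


α = (-49 + 8*π^2)/(2*(4*π^2 + 49))

Coercivity of a(·,·) on H^1_0(-2, 3/2) means a(u, u) ≥ α ||u||_{H^1}² for every u ∈ H^1_0.
The interval has length L = 7/2, and Poincaré/coercivity depend only on L. Here a(u, u) = ∫(u')² + (-1/2)·∫u².
Here c = -1/2 < 0 with |c| < (π/L)² = 4*π^2/49, so coercivity still holds. The condition a(u,u) ≥ α||u||_{H^1}² reads (1−α)∫(u')² ≥ (α−c)∫u². Any admissible α is ≤ 1 (rapidly oscillating u have ∫u²/∫(u')² → 0), and α = 1 would force 0 ≥ (1−c)∫u², impossible since c < 1; so 1−α > 0. By the sharp Poincaré inequality on H^1_0 of an interval of length L, ∫(u')² ≥ (π/L)²∫u² with equality for the first sine mode sin(π(x−x₀)/L) (x₀ the left endpoint), so the inequality holds for all u iff (1−α)(π/L)² ≥ α − c, i.e. α ≤ ((π/L)² + c)/((π/L)² + 1) = (1 + c(L/π)²)/(1 + (L/π)²). (Direct route, valid since c ≤ 0: Poincaré gives c∫u² ≥ c(L/π)²∫(u')², so a(u,u) ≥ (1 + c(L/π)²)∫(u')², while ||u||_{H^1}² ≤ (1 + (L/π)²)∫(u')²; dividing yields the same α.) With (π/L)² = 4*π^2/49 and c = -1/2, the largest admissible constant is α = ((π/L)² + c)/((π/L)² + 1).
Simplifying, α = (-49 + 8*π^2)/(2*(4*π^2 + 49)).


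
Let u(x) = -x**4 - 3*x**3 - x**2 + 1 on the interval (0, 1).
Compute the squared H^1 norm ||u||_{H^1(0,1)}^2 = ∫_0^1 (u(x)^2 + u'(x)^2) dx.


||u||_{H^1}^2 = 58067/1260

The H^1 norm (squared) on an interval (0, L) is
  ||u||_{H^1}^2 = ∫_0^L u(x)^2 dx + ∫_0^L u'(x)^2 dx.
Compute u'(x) = -4*x**3 - 9*x**2 - 2*x.
Then u(x)^2 = x**8 + 6*x**7 + 11*x**6 + 6*x**5 - x**4 - 6*x**3 - 2*x**2 + 1 and u'(x)^2 = 16*x**6 + 72*x**5 + 97*x**4 + 36*x**3 + 4*x**2.
Integrate each monomial from 0 to 1 using ∫_0^1 c·x^n dx = c·1^(n+1)/(n+1):
  ∫_0^1 u(x)^2 dx = ∫_0^1 (x^8 + 6*x^7 + 11*x^6 + 6*x^5 - x^4 - 6*x^3 - 2*x^2 + 1) dx. Term by term:
    ∫_0^1 x^8 dx = 1/9;  ∫_0^1 6*x^7 dx = 3/4;  ∫_0^1 11*x^6 dx = 11/7;
    ∫_0^1 6*x^5 dx = 1;  ∫_0^1 -x^4 dx = -1/5;  ∫_0^1 -6*x^3 dx = -3/2;
    ∫_0^1 -2*x^2 dx = -2/3;  ∫_0^1 1 dx = 1.
  Sum: 1/9 + 3/4 + 11/7 + 1 − 1/5 − 3/2 − 2/3 + 1 = 2603/1260.
  ∫_0^1 u'(x)^2 dx = ∫_0^1 (16*x^6 + 72*x^5 + 97*x^4 + 36*x^3 + 4*x^2) dx. Term by term:
    ∫_0^1 16*x^6 dx = 16/7;  ∫_0^1 72*x^5 dx = 12;  ∫_0^1 97*x^4 dx = 97/5;
    ∫_0^1 36*x^3 dx = 9;  ∫_0^1 4*x^2 dx = 4/3.
  Sum: 16/7 + 12 + 97/5 + 9 + 4/3 = 4622/105.
Adding: ||u||_{H^1}^2 = 2603/1260 + 4622/105 = 58067/1260.


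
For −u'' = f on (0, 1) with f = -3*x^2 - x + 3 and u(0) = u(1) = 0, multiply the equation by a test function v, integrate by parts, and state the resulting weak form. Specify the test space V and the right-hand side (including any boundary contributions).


V = H^1_0(0, 1) (so v(0) = v(1) = 0); weak form: ∫_0^1 u'v' dx = ∫_0^1 (-3*x^2 - x + 3) v dx for all v ∈ V.

Multiply both sides by a test function v and integrate from 0 to 1:
  ∫_0^1 −u''(x) v(x) dx = ∫_0^1 f(x) v(x) dx.
Integrate the LHS by parts once:
  ∫_0^1 −u'' v dx = −[u'(x) v(x)]_0^1 + ∫_0^1 u'(x) v'(x) dx.
Thus ∫_0^1 u'(x) v'(x) dx = ∫_0^1 f(x) v(x) dx + [u'(x) v(x)]_0^1.
Choose V so that boundary terms are either known or forced to vanish.
u is Dirichlet: u(0) = u(1) = 0. Let V = H^1_0(0, 1); then v(0) = v(1) = 0, and [u' v]_0^1 = 0.
Weak formulation: find u (satisfying any essential BC) such that ∫_0^1 u'(x) v'(x) dx = ∫_0^1 f v dx for all v ∈ V.
Substituting f(x) = -3*x^2 - x + 3, the right-hand side is ∫_0^1 (-3*x^2 - x + 3) v dx.


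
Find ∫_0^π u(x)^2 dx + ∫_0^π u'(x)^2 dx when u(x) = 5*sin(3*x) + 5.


||u||_{H^1(0,π)}^2 = 100/3 + 150*π

u'(x) = 15*cos(3*x).
Expand u² and (u')² and integrate term by term on (0, π), using: for integers n ≥ 1, ∫_0^π sin²(nx) dx = ∫_0^π cos²(nx) dx = π/2; for n ≠ n', ∫_0^π sin(nx)sin(n'x) dx = ∫_0^π cos(nx)cos(n'x) dx = 0; and by product-to-sum, ∫_0^π sin(nx)cos(n'x) dx = ½∫_0^π [sin((n+n')x) + sin((n−n')x)] dx, which is 0 when n+n' is even and 2n/(n²−n'²) when n+n' is odd (it need not vanish on (0, π)). For the constant mode: ∫_0^π 1 dx = π, ∫_0^π cos(nx) dx = 0, ∫_0^π sin(nx) dx = (1−(−1)^n)/n.
  u² squared terms: (5)²·∫1 dx = 25·π = 25*π;  (5)²·∫sin(3x)² dx = 25·π/2 = 25*π/2.
  u² cross terms: 2·(5)·(5)·∫1·sin(3x) dx = 50·(2/3) = 100/3.
  So ∫_0^π u² dx = 25*π + 25*π/2 + 100/3 = 100/3 + 75*π/2.
  (u')² squared terms: (15)²·∫cos(3x)² dx = 225·π/2 = 225*π/2.
  So ∫_0^π (u')² dx = 225*π/2.
||u||_{H^1}^2 = (100/3 + 75*π/2) + (225*π/2) = 100/3 + 150*π.


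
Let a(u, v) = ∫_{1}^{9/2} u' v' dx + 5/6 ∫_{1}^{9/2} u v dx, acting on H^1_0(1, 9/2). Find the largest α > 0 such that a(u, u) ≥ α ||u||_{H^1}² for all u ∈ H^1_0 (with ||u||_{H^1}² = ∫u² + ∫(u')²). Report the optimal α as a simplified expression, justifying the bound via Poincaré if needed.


α = (24*π^2 + 245)/(6*(4*π^2 + 49))

Coercivity of a(·,·) on H^1_0(1, 9/2) means a(u, u) ≥ α ||u||_{H^1}² for every u ∈ H^1_0.
The interval has length L = 7/2, and Poincaré/coercivity depend only on L. Here a(u, u) = ∫(u')² + (5/6)·∫u².
Here 0 < c = 5/6 < 1. The condition a(u,u) ≥ α||u||_{H^1}² reads (1−α)∫(u')² ≥ (α−c)∫u². Any admissible α is ≤ 1 (rapidly oscillating u have ∫u²/∫(u')² → 0), and α = 1 would force 0 ≥ (1−c)∫u², impossible since c < 1; so 1−α > 0. By the sharp Poincaré inequality on H^1_0 of an interval of length L, ∫(u')² ≥ (π/L)²∫u² with equality for the first sine mode sin(π(x−x₀)/L) (x₀ the left endpoint), so the inequality holds for all u iff (1−α)(π/L)² ≥ α − c, i.e. α ≤ ((π/L)² + c)/((π/L)² + 1) = (1 + c(L/π)²)/(1 + (L/π)²). With (π/L)² = 4*π^2/49 and c = 5/6, the largest admissible constant is α = ((π/L)² + c)/((π/L)² + 1).
Simplifying, α = (24*π^2 + 245)/(6*(4*π^2 + 49)).


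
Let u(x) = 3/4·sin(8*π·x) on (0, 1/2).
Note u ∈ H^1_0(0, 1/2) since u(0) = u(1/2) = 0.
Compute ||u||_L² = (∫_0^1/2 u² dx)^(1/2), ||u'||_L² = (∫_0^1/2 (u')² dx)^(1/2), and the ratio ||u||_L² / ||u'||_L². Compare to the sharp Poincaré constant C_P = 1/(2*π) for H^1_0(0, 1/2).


||u||_L² / ||u'||_L² = 1/(8*π) < C_P = 1/(2*π).

u(x) = 3/4·sin(8*π·x), so u'(x) = 6*π*cos(8*π*x).
Writing u(x) = A·sin(kπx/L) with A = 3/4 and k = 4, use ∫_0^L sin²(kπx/L) dx = L/2 and ∫_0^L cos²(kπx/L) dx = L/2.
u² = 9/16·sin²(8*π·x) and (u')² = 36*π^2·cos²(8*π·x), and each of sin², cos² integrates to L/2 = 1/4 over (0, 1/2).
∫_0^1/2 u² dx = 9/64, so ||u||_L² = 3/8.
∫_0^1/2 (u')² dx = 9*π^2, so ||u'||_L² = 3*π.
Ratio ||u||_L² / ||u'||_L² = 1/(8*π).
Sharp Poincaré constant on H^1_0(0, 1/2) is C_P = L/π = 1/(2*π), achieved by sin(2*π·x).
This is the k = 4 harmonic; the ratio L/(kπ) is strictly less than C_P = L/π, consistent with the sharp inequality ||u||_L² ≤ C_P ||u'||_L².


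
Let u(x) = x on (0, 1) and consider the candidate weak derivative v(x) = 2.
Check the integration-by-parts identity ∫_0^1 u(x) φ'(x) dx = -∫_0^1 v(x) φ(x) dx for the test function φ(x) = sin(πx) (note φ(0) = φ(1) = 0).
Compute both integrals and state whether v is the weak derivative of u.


LHS = -2/π, RHS = -4/π. No, v is not the weak derivative of u.

u(x) = x, classical derivative u'(x) = 1.
φ(x) = sin(πx), so φ'(x) = π*cos(π*x).
Note φ(0) = φ(1) = 0, so the boundary term u·φ vanishes.
LHS = ∫_0^1 u(x) φ'(x) dx = ∫_0^1 (π*x*cos(π*x)) dx. Term by term:
  ∫_0^1 π*x*cos(π*x) dx = -2/π.
So LHS = -2/π.
∫_0^1 v(x) φ(x) dx = ∫_0^1 (2*sin(π*x)) dx. Term by term:
  ∫_0^1 2*sin(π*x) dx = 4/π.
So RHS = -∫_0^1 v(x) φ(x) dx = -4/π.
LHS − RHS = 2/π ≠ 0, so the identity fails.
(For a valid weak derivative the identity must hold for EVERY test function, in particular this one. The failure shows v is NOT the weak derivative of u.)
Correct weak derivative would be u'(x) = 1.


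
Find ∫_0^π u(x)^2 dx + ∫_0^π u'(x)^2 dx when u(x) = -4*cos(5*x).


||u||_{H^1(0,π)}^2 = 208*π

u'(x) = 20*sin(5*x).
Expand u² and (u')² and integrate term by term on (0, π), using: for integers n ≥ 1, ∫_0^π sin²(nx) dx = ∫_0^π cos²(nx) dx = π/2; for n ≠ n', ∫_0^π sin(nx)sin(n'x) dx = ∫_0^π cos(nx)cos(n'x) dx = 0; and by product-to-sum, ∫_0^π sin(nx)cos(n'x) dx = ½∫_0^π [sin((n+n')x) + sin((n−n')x)] dx, which is 0 when n+n' is even and 2n/(n²−n'²) when n+n' is odd (it need not vanish on (0, π)).
  u² squared terms: (-4)²·∫cos(5x)² dx = 16·π/2 = 8*π.
  So ∫_0^π u² dx = 8*π.
  (u')² squared terms: (20)²·∫sin(5x)² dx = 400·π/2 = 200*π.
  So ∫_0^π (u')² dx = 200*π.
||u||_{H^1}^2 = (8*π) + (200*π) = 208*π.


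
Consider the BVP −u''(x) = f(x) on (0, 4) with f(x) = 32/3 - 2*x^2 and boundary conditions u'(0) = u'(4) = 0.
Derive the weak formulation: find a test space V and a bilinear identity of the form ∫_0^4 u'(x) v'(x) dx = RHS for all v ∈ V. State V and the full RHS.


V = H^1(0, 4) (no boundary constraint on v; u is determined up to an additive constant); weak form: ∫_0^4 u'v' dx = ∫_0^4 (32/3 - 2*x^2) v dx for all v ∈ V.

Multiply both sides by a test function v and integrate from 0 to 4:
  ∫_0^4 −u''(x) v(x) dx = ∫_0^4 f(x) v(x) dx.
Integrate the LHS by parts once:
  ∫_0^4 −u'' v dx = −[u'(x) v(x)]_0^4 + ∫_0^4 u'(x) v'(x) dx.
Thus ∫_0^4 u'(x) v'(x) dx = ∫_0^4 f(x) v(x) dx + [u'(x) v(x)]_0^4.
Choose V so that boundary terms are either known or forced to vanish.
u has homogeneous Neumann: u'(0) = u'(4) = 0. So [u' v]_0^4 = 0·v(4) − 0·v(0) = 0 for any v; take V = H^1(0, 4).
Weak formulation: find u (satisfying any essential BC) such that ∫_0^4 u'(x) v'(x) dx = ∫_0^4 f v dx for all v ∈ V (homogeneous Neumann, so boundary terms vanish).
Substituting f(x) = 32/3 - 2*x^2, the right-hand side is ∫_0^4 (32/3 - 2*x^2) v dx.
Compatibility check (pure Neumann): taking v ≡ 1 ∈ V gives 0 = ∫_0^4 f dx + (0) − (0), i.e. ∫_0^4 f dx must equal u'(0) − u'(4) = 0. Indeed ∫_0^4 (32/3 - 2*x^2) dx = 0, so the data are compatible. The solution is then unique only up to an additive constant (fix it e.g. by requiring ∫_0^4 u dx = 0).


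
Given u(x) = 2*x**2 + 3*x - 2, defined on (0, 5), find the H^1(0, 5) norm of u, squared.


||u||_{H^1}^2 = 15895/3

The H^1 norm (squared) on an interval (0, L) is
  ||u||_{H^1}^2 = ∫_0^L u(x)^2 dx + ∫_0^L u'(x)^2 dx.
Compute u'(x) = 4*x + 3.
Then u(x)^2 = 4*x**4 + 12*x**3 + x**2 - 12*x + 4 and u'(x)^2 = 16*x**2 + 24*x + 9.
Integrate each monomial from 0 to 5 using ∫_0^5 c·x^n dx = c·5^(n+1)/(n+1):
  ∫_0^5 u(x)^2 dx = ∫_0^5 (4*x^4 + 12*x^3 + x^2 - 12*x + 4) dx. Term by term:
    ∫_0^5 4*x^4 dx = 2500;  ∫_0^5 12*x^3 dx = 1875;  ∫_0^5 x^2 dx = 125/3;
    ∫_0^5 -12*x dx = -150;  ∫_0^5 4 dx = 20.
  Sum: 2500 + 1875 + 125/3 − 150 + 20 = 12860/3.
  ∫_0^5 u'(x)^2 dx = ∫_0^5 (16*x^2 + 24*x + 9) dx. Term by term:
    ∫_0^5 16*x^2 dx = 2000/3;  ∫_0^5 24*x dx = 300;  ∫_0^5 9 dx = 45.
  Sum: 2000/3 + 300 + 45 = 3035/3.
Adding: ||u||_{H^1}^2 = 12860/3 + 3035/3 = 15895/3.


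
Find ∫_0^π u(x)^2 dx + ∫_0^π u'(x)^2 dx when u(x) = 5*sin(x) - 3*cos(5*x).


||u||_{H^1(0,π)}^2 = 142*π

u'(x) = 15*sin(5*x) + 5*cos(x).
Expand u² and (u')² and integrate term by term on (0, π), using: for integers n ≥ 1, ∫_0^π sin²(nx) dx = ∫_0^π cos²(nx) dx = π/2; for n ≠ n', ∫_0^π sin(nx)sin(n'x) dx = ∫_0^π cos(nx)cos(n'x) dx = 0; and by product-to-sum, ∫_0^π sin(nx)cos(n'x) dx = ½∫_0^π [sin((n+n')x) + sin((n−n')x)] dx, which is 0 when n+n' is even and 2n/(n²−n'²) when n+n' is odd (it need not vanish on (0, π)).
  u² squared terms: (-3)²·∫cos(5x)² dx = 9·π/2 = 9*π/2;  (5)²·∫sin(x)² dx = 25·π/2 = 25*π/2.
  u² cross terms: 2·(-3)·(5)·∫cos(5x)·sin(x) dx = -30·(0) = 0.
  So ∫_0^π u² dx = 9*π/2 + 25*π/2 + 0 = 17*π.
  (u')² squared terms: (5)²·∫cos(x)² dx = 25·π/2 = 25*π/2;  (15)²·∫sin(5x)² dx = 225·π/2 = 225*π/2.
  (u')² cross terms: 2·(5)·(15)·∫cos(x)·sin(5x) dx = 150·(0) = 0.
  So ∫_0^π (u')² dx = 25*π/2 + 225*π/2 + 0 = 125*π.
||u||_{H^1}^2 = (17*π) + (125*π) = 142*π.


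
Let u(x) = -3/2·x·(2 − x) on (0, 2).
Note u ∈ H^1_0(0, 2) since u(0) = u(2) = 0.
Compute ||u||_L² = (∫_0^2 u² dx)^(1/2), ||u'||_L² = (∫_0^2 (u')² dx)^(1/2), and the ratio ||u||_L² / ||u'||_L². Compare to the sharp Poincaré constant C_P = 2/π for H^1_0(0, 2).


||u||_L² / ||u'||_L² = sqrt(10)/5 < C_P = 2/π.

u(x) = -3/2·x·(2 − x), so u'(x) = 3*x - 3.
u(x) = -3/2·x·(2 − x) vanishes at x = 0 and x = 2, so u ∈ H^1_0(0, 2). Differentiate via the product rule and integrate the resulting polynomials term by term.
  ∫_0^2 u² dx = ∫_0^2 (9*x^4/4 - 9*x^3 + 9*x^2) dx. Term by term:
    ∫_0^2 9*x^4/4 dx = 72/5;  ∫_0^2 -9*x^3 dx = -36;  ∫_0^2 9*x^2 dx = 24.
  Sum: 72/5 − 36 + 24 = 12/5.
  ∫_0^2 (u')² dx = ∫_0^2 (9*x^2 - 18*x + 9) dx. Term by term:
    ∫_0^2 9*x^2 dx = 24;  ∫_0^2 -18*x dx = -36;  ∫_0^2 9 dx = 18.
  Sum: 24 − 36 + 18 = 6.
∫_0^2 u² dx = 12/5, so ||u||_L² = 2*sqrt(15)/5.
∫_0^2 (u')² dx = 6, so ||u'||_L² = sqrt(6).
Ratio ||u||_L² / ||u'||_L² = sqrt(10)/5.
Sharp Poincaré constant on H^1_0(0, 2) is C_P = L/π = 2/π, achieved by sin(π/2·x).
A polynomial bump cannot attain the sharp Poincaré constant (only the first sine eigenfunction does), so the ratio is strictly less than C_P, consistent with ||u||_L² ≤ C_P ||u'||_L².


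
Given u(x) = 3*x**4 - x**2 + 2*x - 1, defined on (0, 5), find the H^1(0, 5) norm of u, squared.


||u||_{H^1}^2 = 73470500/21

The H^1 norm (squared) on an interval (0, L) is
  ||u||_{H^1}^2 = ∫_0^L u(x)^2 dx + ∫_0^L u'(x)^2 dx.
Compute u'(x) = 12*x**3 - 2*x + 2.
Then u(x)^2 = 9*x**8 - 6*x**6 + 12*x**5 - 5*x**4 - 4*x**3 + 6*x**2 - 4*x + 1 and u'(x)^2 = 144*x**6 - 48*x**4 + 48*x**3 + 4*x**2 - 8*x + 4.
Integrate each monomial from 0 to 5 using ∫_0^5 c·x^n dx = c·5^(n+1)/(n+1):
  ∫_0^5 u(x)^2 dx = ∫_0^5 (9*x^8 - 6*x^6 + 12*x^5 - 5*x^4 - 4*x^3 + 6*x^2 - 4*x + 1) dx. Term by term:
    ∫_0^5 9*x^8 dx = 1953125;  ∫_0^5 -6*x^6 dx = -468750/7;  ∫_0^5 12*x^5 dx = 31250;
    ∫_0^5 -5*x^4 dx = -3125;  ∫_0^5 -4*x^3 dx = -625;  ∫_0^5 6*x^2 dx = 250;
    ∫_0^5 -4*x dx = -50;  ∫_0^5 1 dx = 5.
  Sum: 1953125 − 468750/7 + 31250 − 3125 − 625 + 250 − 50 + 5 = 13397060/7.
  ∫_0^5 u'(x)^2 dx = ∫_0^5 (144*x^6 - 48*x^4 + 48*x^3 + 4*x^2 - 8*x + 4) dx. Term by term:
    ∫_0^5 144*x^6 dx = 11250000/7;  ∫_0^5 -48*x^4 dx = -30000;  ∫_0^5 48*x^3 dx = 7500;
    ∫_0^5 4*x^2 dx = 500/3;  ∫_0^5 -8*x dx = -100;  ∫_0^5 4 dx = 20.
  Sum: 11250000/7 − 30000 + 7500 + 500/3 − 100 + 20 = 33279320/21.
Adding: ||u||_{H^1}^2 = 13397060/7 + 33279320/21 = 73470500/21.


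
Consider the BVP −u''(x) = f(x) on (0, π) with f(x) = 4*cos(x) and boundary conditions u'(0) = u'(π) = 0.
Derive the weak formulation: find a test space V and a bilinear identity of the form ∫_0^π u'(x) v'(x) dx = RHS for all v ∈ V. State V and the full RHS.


V = H^1(0, π) (no boundary constraint on v; u is determined up to an additive constant); weak form: ∫_0^π u'v' dx = ∫_0^π (4*cos(x)) v dx for all v ∈ V.

Multiply both sides by a test function v and integrate from 0 to π:
  ∫_0^π −u''(x) v(x) dx = ∫_0^π f(x) v(x) dx.
Integrate the LHS by parts once:
  ∫_0^π −u'' v dx = −[u'(x) v(x)]_0^π + ∫_0^π u'(x) v'(x) dx.
Thus ∫_0^π u'(x) v'(x) dx = ∫_0^π f(x) v(x) dx + [u'(x) v(x)]_0^π.
Choose V so that boundary terms are either known or forced to vanish.
u has homogeneous Neumann: u'(0) = u'(π) = 0. So [u' v]_0^π = 0·v(π) − 0·v(0) = 0 for any v; take V = H^1(0, π).
Weak formulation: find u (satisfying any essential BC) such that ∫_0^π u'(x) v'(x) dx = ∫_0^π f v dx for all v ∈ V (homogeneous Neumann, so boundary terms vanish).
Substituting f(x) = 4*cos(x), the right-hand side is ∫_0^π (4*cos(x)) v dx.
Compatibility check (pure Neumann): taking v ≡ 1 ∈ V gives 0 = ∫_0^π f dx + (0) − (0), i.e. ∫_0^π f dx must equal u'(0) − u'(π) = 0. Indeed ∫_0^π (4*cos(x)) dx = 0, so the data are compatible. The solution is then unique only up to an additive constant (fix it e.g. by requiring ∫_0^π u dx = 0).


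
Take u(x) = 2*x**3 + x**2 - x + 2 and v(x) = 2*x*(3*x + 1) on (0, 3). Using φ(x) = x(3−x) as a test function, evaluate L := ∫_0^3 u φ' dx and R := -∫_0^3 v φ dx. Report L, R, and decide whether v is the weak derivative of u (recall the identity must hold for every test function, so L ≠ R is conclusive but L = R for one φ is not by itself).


LHS = -819/10, RHS = -432/5. No, v is not the weak derivative of u.

u(x) = 2*x**3 + x**2 - x + 2, classical derivative u'(x) = 6*x**2 + 2*x - 1.
φ(x) = x(3−x), so φ'(x) = 3 - 2*x.
Note φ(0) = φ(3) = 0, so the boundary term u·φ vanishes.
LHS = ∫_0^3 u(x) φ'(x) dx = ∫_0^3 (-4*x^4 + 4*x^3 + 5*x^2 - 7*x + 6) dx. Term by term:
  ∫_0^3 -4*x^4 dx = -972/5;  ∫_0^3 4*x^3 dx = 81;  ∫_0^3 5*x^2 dx = 45;
  ∫_0^3 -7*x dx = -63/2;  ∫_0^3 6 dx = 18.
Sum: -972/5 + 81 + 45 − 63/2 + 18 = -819/10.
So LHS = -819/10.
∫_0^3 v(x) φ(x) dx = ∫_0^3 (-6*x^4 + 16*x^3 + 6*x^2) dx. Term by term:
  ∫_0^3 -6*x^4 dx = -1458/5;  ∫_0^3 16*x^3 dx = 324;  ∫_0^3 6*x^2 dx = 54.
Sum: -1458/5 + 324 + 54 = 432/5.
So RHS = -∫_0^3 v(x) φ(x) dx = -432/5.
LHS − RHS = 9/2 ≠ 0, so the identity fails.
(For a valid weak derivative the identity must hold for EVERY test function, in particular this one. The failure shows v is NOT the weak derivative of u.)
Correct weak derivative would be u'(x) = 6*x**2 + 2*x - 1.


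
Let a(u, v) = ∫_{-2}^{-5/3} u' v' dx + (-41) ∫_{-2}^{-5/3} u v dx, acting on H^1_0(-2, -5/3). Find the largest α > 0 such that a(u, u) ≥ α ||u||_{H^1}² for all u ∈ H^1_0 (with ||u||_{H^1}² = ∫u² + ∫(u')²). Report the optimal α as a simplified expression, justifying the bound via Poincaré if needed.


α = (-41 + 9*π^2)/(1 + 9*π^2)

Coercivity of a(·,·) on H^1_0(-2, -5/3) means a(u, u) ≥ α ||u||_{H^1}² for every u ∈ H^1_0.
The interval has length L = 1/3, and Poincaré/coercivity depend only on L. Here a(u, u) = ∫(u')² + (-41)·∫u².
Here c = -41 < 0 with |c| < (π/L)² = 9*π^2, so coercivity still holds. The condition a(u,u) ≥ α||u||_{H^1}² reads (1−α)∫(u')² ≥ (α−c)∫u². Any admissible α is ≤ 1 (rapidly oscillating u have ∫u²/∫(u')² → 0), and α = 1 would force 0 ≥ (1−c)∫u², impossible since c < 1; so 1−α > 0. By the sharp Poincaré inequality on H^1_0 of an interval of length L, ∫(u')² ≥ (π/L)²∫u² with equality for the first sine mode sin(π(x−x₀)/L) (x₀ the left endpoint), so the inequality holds for all u iff (1−α)(π/L)² ≥ α − c, i.e. α ≤ ((π/L)² + c)/((π/L)² + 1) = (1 + c(L/π)²)/(1 + (L/π)²). (Direct route, valid since c ≤ 0: Poincaré gives c∫u² ≥ c(L/π)²∫(u')², so a(u,u) ≥ (1 + c(L/π)²)∫(u')², while ||u||_{H^1}² ≤ (1 + (L/π)²)∫(u')²; dividing yields the same α.) With (π/L)² = 9*π^2 and c = -41, the largest admissible constant is α = ((π/L)² + c)/((π/L)² + 1).
Simplifying, α = (-41 + 9*π^2)/(1 + 9*π^2).


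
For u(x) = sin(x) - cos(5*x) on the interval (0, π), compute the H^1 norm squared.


||u||_{H^1(0,π)}^2 = 14*π

u'(x) = 5*sin(5*x) + cos(x).
Expand u² and (u')² and integrate term by term on (0, π), using: for integers n ≥ 1, ∫_0^π sin²(nx) dx = ∫_0^π cos²(nx) dx = π/2; for n ≠ n', ∫_0^π sin(nx)sin(n'x) dx = ∫_0^π cos(nx)cos(n'x) dx = 0; and by product-to-sum, ∫_0^π sin(nx)cos(n'x) dx = ½∫_0^π [sin((n+n')x) + sin((n−n')x)] dx, which is 0 when n+n' is even and 2n/(n²−n'²) when n+n' is odd (it need not vanish on (0, π)).
  u² squared terms: (-1)²·∫cos(5x)² dx = 1·π/2 = π/2;  (1)²·∫sin(x)² dx = 1·π/2 = π/2.
  u² cross terms: 2·(-1)·(1)·∫cos(5x)·sin(x) dx = -2·(0) = 0.
  So ∫_0^π u² dx = π/2 + π/2 + 0 = π.
  (u')² squared terms: (5)²·∫sin(5x)² dx = 25·π/2 = 25*π/2;  (1)²·∫cos(x)² dx = 1·π/2 = π/2.
  (u')² cross terms: 2·(5)·(1)·∫sin(5x)·cos(x) dx = 10·(0) = 0.
  So ∫_0^π (u')² dx = 25*π/2 + π/2 + 0 = 13*π.
||u||_{H^1}^2 = (π) + (13*π) = 14*π.


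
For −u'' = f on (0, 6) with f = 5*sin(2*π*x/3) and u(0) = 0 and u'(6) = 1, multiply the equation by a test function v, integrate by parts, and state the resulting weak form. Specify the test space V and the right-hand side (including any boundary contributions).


V = {v ∈ H^1(0, 6) : v(0) = 0} (test functions vanish at x = 0 where u is specified); weak form: ∫_0^6 u'v' dx = ∫_0^6 (5*sin(2*π*x/3)) v dx + v(6) for all v ∈ V.

Multiply both sides by a test function v and integrate from 0 to 6:
  ∫_0^6 −u''(x) v(x) dx = ∫_0^6 f(x) v(x) dx.
Integrate the LHS by parts once:
  ∫_0^6 −u'' v dx = −[u'(x) v(x)]_0^6 + ∫_0^6 u'(x) v'(x) dx.
Thus ∫_0^6 u'(x) v'(x) dx = ∫_0^6 f(x) v(x) dx + [u'(x) v(x)]_0^6.
Choose V so that boundary terms are either known or forced to vanish.
Mixed BC: u(0) = 0 (Dirichlet) and u'(6) = 1 (Neumann). Define V = {v ∈ H^1(0, 6) : v(0) = 0}. Then [u' v]_0^6 = u'(6)·v(6) − u'(0)·0 = v(6).
Weak formulation: find u (satisfying any essential BC) such that ∫_0^6 u'(x) v'(x) dx = ∫_0^6 f v dx + v(6) for all v ∈ V (Dirichlet at 0 absorbed into V; Neumann datum at x = 6 contributes the boundary term).
Substituting f(x) = 5*sin(2*π*x/3), the right-hand side is ∫_0^6 (5*sin(2*π*x/3)) v dx + v(6).


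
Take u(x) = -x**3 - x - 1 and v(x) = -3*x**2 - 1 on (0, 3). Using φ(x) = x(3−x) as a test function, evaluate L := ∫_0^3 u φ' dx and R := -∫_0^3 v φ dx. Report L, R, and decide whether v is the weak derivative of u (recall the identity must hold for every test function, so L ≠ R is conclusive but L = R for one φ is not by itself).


LHS = 819/20, RHS = 819/20. Yes, v = u' weakly.

u(x) = -x**3 - x - 1, classical derivative u'(x) = -3*x**2 - 1.
φ(x) = x(3−x), so φ'(x) = 3 - 2*x.
Note φ(0) = φ(3) = 0, so the boundary term u·φ vanishes.
LHS = ∫_0^3 u(x) φ'(x) dx = ∫_0^3 (2*x^4 - 3*x^3 + 2*x^2 - x - 3) dx. Term by term:
  ∫_0^3 2*x^4 dx = 486/5;  ∫_0^3 -3*x^3 dx = -243/4;  ∫_0^3 2*x^2 dx = 18;
  ∫_0^3 -x dx = -9/2;  ∫_0^3 -3 dx = -9.
Sum: 486/5 − 243/4 + 18 − 9/2 − 9 = 819/20.
So LHS = 819/20.
∫_0^3 v(x) φ(x) dx = ∫_0^3 (3*x^4 - 9*x^3 + x^2 - 3*x) dx. Term by term:
  ∫_0^3 3*x^4 dx = 729/5;  ∫_0^3 -9*x^3 dx = -729/4;  ∫_0^3 x^2 dx = 9;
  ∫_0^3 -3*x dx = -27/2.
Sum: 729/5 − 729/4 + 9 − 27/2 = -819/20.
So RHS = -∫_0^3 v(x) φ(x) dx = 819/20.
LHS = RHS, so the identity holds for this test φ.
Moreover u is smooth here and v(x) = u'(x) = -3*x**2 - 1 pointwise, so the identity holds for every test function. Hence v is the weak derivative of u.


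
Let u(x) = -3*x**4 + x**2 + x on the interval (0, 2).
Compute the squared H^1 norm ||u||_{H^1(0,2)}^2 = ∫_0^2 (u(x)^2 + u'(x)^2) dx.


||u||_{H^1}^2 = 273626/105

The H^1 norm (squared) on an interval (0, L) is
  ||u||_{H^1}^2 = ∫_0^L u(x)^2 dx + ∫_0^L u'(x)^2 dx.
Compute u'(x) = -12*x**3 + 2*x + 1.
Then u(x)^2 = 9*x**8 - 6*x**6 - 6*x**5 + x**4 + 2*x**3 + x**2 and u'(x)^2 = 144*x**6 - 48*x**4 - 24*x**3 + 4*x**2 + 4*x + 1.
Integrate each monomial from 0 to 2 using ∫_0^2 c·x^n dx = c·2^(n+1)/(n+1):
  ∫_0^2 u(x)^2 dx = ∫_0^2 (9*x^8 - 6*x^6 - 6*x^5 + x^4 + 2*x^3 + x^2) dx. Term by term:
    ∫_0^2 9*x^8 dx = 512;  ∫_0^2 -6*x^6 dx = -768/7;  ∫_0^2 -6*x^5 dx = -64;
    ∫_0^2 x^4 dx = 32/5;  ∫_0^2 2*x^3 dx = 8;  ∫_0^2 x^2 dx = 8/3.
  Sum: 512 − 768/7 − 64 + 32/5 + 8 + 8/3 = 37312/105.
  ∫_0^2 u'(x)^2 dx = ∫_0^2 (144*x^6 - 48*x^4 - 24*x^3 + 4*x^2 + 4*x + 1) dx. Term by term:
    ∫_0^2 144*x^6 dx = 18432/7;  ∫_0^2 -48*x^4 dx = -1536/5;  ∫_0^2 -24*x^3 dx = -96;
    ∫_0^2 4*x^2 dx = 32/3;  ∫_0^2 4*x dx = 8;  ∫_0^2 1 dx = 2.
  Sum: 18432/7 − 1536/5 − 96 + 32/3 + 8 + 2 = 236314/105.
Adding: ||u||_{H^1}^2 = 37312/105 + 236314/105 = 273626/105.


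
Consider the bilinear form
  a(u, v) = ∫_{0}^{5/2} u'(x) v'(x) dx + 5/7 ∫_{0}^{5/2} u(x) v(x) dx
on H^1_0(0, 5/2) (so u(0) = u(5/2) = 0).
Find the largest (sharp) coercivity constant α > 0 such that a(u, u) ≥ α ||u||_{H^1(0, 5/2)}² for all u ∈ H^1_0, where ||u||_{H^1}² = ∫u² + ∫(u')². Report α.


α = (125 + 28*π^2)/(7*(25 + 4*π^2))

Coercivity of a(·,·) on H^1_0(0, 5/2) means a(u, u) ≥ α ||u||_{H^1}² for every u ∈ H^1_0.
The interval has length L = 5/2, and Poincaré/coercivity depend only on L. Here a(u, u) = ∫(u')² + (5/7)·∫u².
Here 0 < c = 5/7 < 1. The condition a(u,u) ≥ α||u||_{H^1}² reads (1−α)∫(u')² ≥ (α−c)∫u². Any admissible α is ≤ 1 (rapidly oscillating u have ∫u²/∫(u')² → 0), and α = 1 would force 0 ≥ (1−c)∫u², impossible since c < 1; so 1−α > 0. By the sharp Poincaré inequality on H^1_0 of an interval of length L, ∫(u')² ≥ (π/L)²∫u² with equality for the first sine mode sin(π(x−x₀)/L) (x₀ the left endpoint), so the inequality holds for all u iff (1−α)(π/L)² ≥ α − c, i.e. α ≤ ((π/L)² + c)/((π/L)² + 1) = (1 + c(L/π)²)/(1 + (L/π)²). With (π/L)² = 4*π^2/25 and c = 5/7, the largest admissible constant is α = ((π/L)² + c)/((π/L)² + 1).
Simplifying, α = (125 + 28*π^2)/(7*(25 + 4*π^2)).


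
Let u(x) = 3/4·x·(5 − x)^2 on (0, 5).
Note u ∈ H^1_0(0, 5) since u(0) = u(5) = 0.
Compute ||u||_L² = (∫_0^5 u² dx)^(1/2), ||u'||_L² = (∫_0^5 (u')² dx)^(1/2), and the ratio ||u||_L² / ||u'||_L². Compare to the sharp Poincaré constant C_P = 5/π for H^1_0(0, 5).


||u||_L² / ||u'||_L² = 5*sqrt(14)/14 < C_P = 5/π.

u(x) = 3/4·x·(5 − x)^2, so u'(x) = 9*x^2/4 - 15*x + 75/4.
u(x) = 3/4·x·(5 − x)^2 vanishes at x = 0 and x = 5, so u ∈ H^1_0(0, 5). Differentiate via the product rule and integrate the resulting polynomials term by term.
  ∫_0^5 u² dx = ∫_0^5 (9*x^6/16 - 45*x^5/4 + 675*x^4/8 - 1125*x^3/4 + 5625*x^2/16) dx. Term by term:
    ∫_0^5 9*x^6/16 dx = 703125/112;  ∫_0^5 -45*x^5/4 dx = -234375/8;  ∫_0^5 675*x^4/8 dx = 421875/8;
    ∫_0^5 -1125*x^3/4 dx = -703125/16;  ∫_0^5 5625*x^2/16 dx = 234375/16.
  Sum: 703125/112 − 234375/8 + 421875/8 − 703125/16 + 234375/16 = 46875/112.
  ∫_0^5 (u')² dx = ∫_0^5 (81*x^4/16 - 135*x^3/2 + 2475*x^2/8 - 1125*x/2 + 5625/16) dx. Term by term:
    ∫_0^5 81*x^4/16 dx = 50625/16;  ∫_0^5 -135*x^3/2 dx = -84375/8;  ∫_0^5 2475*x^2/8 dx = 103125/8;
    ∫_0^5 -1125*x/2 dx = -28125/4;  ∫_0^5 5625/16 dx = 28125/16.
  Sum: 50625/16 − 84375/8 + 103125/8 − 28125/4 + 28125/16 = 1875/8.
∫_0^5 u² dx = 46875/112, so ||u||_L² = 125*sqrt(21)/28.
∫_0^5 (u')² dx = 1875/8, so ||u'||_L² = 25*sqrt(6)/4.
Ratio ||u||_L² / ||u'||_L² = 5*sqrt(14)/14.
Sharp Poincaré constant on H^1_0(0, 5) is C_P = L/π = 5/π, achieved by sin(π/5·x).
A polynomial bump cannot attain the sharp Poincaré constant (only the first sine eigenfunction does), so the ratio is strictly less than C_P, consistent with ||u||_L² ≤ C_P ||u'||_L².


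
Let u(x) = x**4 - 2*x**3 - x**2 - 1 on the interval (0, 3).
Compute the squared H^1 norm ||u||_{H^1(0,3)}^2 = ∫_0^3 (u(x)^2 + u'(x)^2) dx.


||u||_{H^1}^2 = 51213/70

The H^1 norm (squared) on an interval (0, L) is
  ||u||_{H^1}^2 = ∫_0^L u(x)^2 dx + ∫_0^L u'(x)^2 dx.
Compute u'(x) = 4*x**3 - 6*x**2 - 2*x.
Then u(x)^2 = x**8 - 4*x**7 + 2*x**6 + 4*x**5 - x**4 + 4*x**3 + 2*x**2 + 1 and u'(x)^2 = 16*x**6 - 48*x**5 + 20*x**4 + 24*x**3 + 4*x**2.
Integrate each monomial from 0 to 3 using ∫_0^3 c·x^n dx = c·3^(n+1)/(n+1):
  ∫_0^3 u(x)^2 dx = ∫_0^3 (x^8 - 4*x^7 + 2*x^6 + 4*x^5 - x^4 + 4*x^3 + 2*x^2 + 1) dx. Term by term:
    ∫_0^3 x^8 dx = 2187;  ∫_0^3 -4*x^7 dx = -6561/2;  ∫_0^3 2*x^6 dx = 4374/7;
    ∫_0^3 4*x^5 dx = 486;  ∫_0^3 -x^4 dx = -243/5;  ∫_0^3 4*x^3 dx = 81;
    ∫_0^3 2*x^2 dx = 18;  ∫_0^3 1 dx = 3.
  Sum: 2187 − 6561/2 + 4374/7 + 486 − 243/5 + 81 + 18 + 3 = 4953/70.
  ∫_0^3 u'(x)^2 dx = ∫_0^3 (16*x^6 - 48*x^5 + 20*x^4 + 24*x^3 + 4*x^2) dx. Term by term:
    ∫_0^3 16*x^6 dx = 34992/7;  ∫_0^3 -48*x^5 dx = -5832;  ∫_0^3 20*x^4 dx = 972;
    ∫_0^3 24*x^3 dx = 486;  ∫_0^3 4*x^2 dx = 36.
  Sum: 34992/7 − 5832 + 972 + 486 + 36 = 4626/7.
Adding: ||u||_{H^1}^2 = 4953/70 + 4626/7 = 51213/70.


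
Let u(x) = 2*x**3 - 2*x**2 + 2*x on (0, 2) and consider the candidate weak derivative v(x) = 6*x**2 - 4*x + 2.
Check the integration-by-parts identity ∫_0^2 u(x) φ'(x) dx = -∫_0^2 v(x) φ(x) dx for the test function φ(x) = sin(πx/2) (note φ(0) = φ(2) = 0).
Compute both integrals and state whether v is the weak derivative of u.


LHS = -40/π + 192/π^3, RHS = -40/π + 192/π^3. Yes, v = u' weakly.

u(x) = 2*x**3 - 2*x**2 + 2*x, classical derivative u'(x) = 6*x**2 - 4*x + 2.
φ(x) = sin(πx/2), so φ'(x) = π*cos(π*x/2)/2.
Note φ(0) = φ(2) = 0, so the boundary term u·φ vanishes.
LHS = ∫_0^2 u(x) φ'(x) dx = ∫_0^2 (π*x^3*cos(π*x/2) - π*x^2*cos(π*x/2) + π*x*cos(π*x/2)) dx. Term by term:
  ∫_0^2 π*x*cos(π*x/2) dx = -8/π;  ∫_0^2 π*x^3*cos(π*x/2) dx = -48/π + 192/π^3;  ∫_0^2 -π*x^2*cos(π*x/2) dx = 16/π.
Sum: -8/π + -48/π + 192/π^3 + 16/π = -40/π + 192/π^3.
So LHS = -40/π + 192/π^3.
∫_0^2 v(x) φ(x) dx = ∫_0^2 (6*x^2*sin(π*x/2) - 4*x*sin(π*x/2) + 2*sin(π*x/2)) dx. Term by term:
  ∫_0^2 2*sin(π*x/2) dx = 8/π;  ∫_0^2 -4*x*sin(π*x/2) dx = -16/π;  ∫_0^2 6*x^2*sin(π*x/2) dx = -192/π^3 + 48/π.
Sum: 8/π − 16/π + -192/π^3 + 48/π = -192/π^3 + 40/π.
So RHS = -∫_0^2 v(x) φ(x) dx = -40/π + 192/π^3.
LHS = RHS, so the identity holds for this test φ.
Moreover u is smooth here and v(x) = u'(x) = 6*x**2 - 4*x + 2 pointwise, so the identity holds for every test function. Hence v is the weak derivative of u.


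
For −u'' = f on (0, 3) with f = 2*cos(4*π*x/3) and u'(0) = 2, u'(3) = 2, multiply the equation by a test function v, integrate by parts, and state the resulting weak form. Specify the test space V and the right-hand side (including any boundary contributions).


V = H^1(0, 3) (v unrestricted at boundary; u is determined up to an additive constant); weak form: ∫_0^3 u'v' dx = ∫_0^3 (2*cos(4*π*x/3)) v dx + 2·v(3) − 2·v(0) for all v ∈ V.

Multiply both sides by a test function v and integrate from 0 to 3:
  ∫_0^3 −u''(x) v(x) dx = ∫_0^3 f(x) v(x) dx.
Integrate the LHS by parts once:
  ∫_0^3 −u'' v dx = −[u'(x) v(x)]_0^3 + ∫_0^3 u'(x) v'(x) dx.
Thus ∫_0^3 u'(x) v'(x) dx = ∫_0^3 f(x) v(x) dx + [u'(x) v(x)]_0^3.
Choose V so that boundary terms are either known or forced to vanish.
u has inhomogeneous Neumann u'(0) = 2, u'(3) = 2. [u' v]_0^3 = (2)·v(3) − (2)·v(0) = 2·v(3) − 2·v(0). Take V = H^1(0, 3); boundary term becomes part of RHS.
Weak formulation: find u (satisfying any essential BC) such that ∫_0^3 u'(x) v'(x) dx = ∫_0^3 f v dx + 2·v(3) − 2·v(0) for all v ∈ V (Neumann data are natural BCs: they enter the RHS as boundary terms).
Substituting f(x) = 2*cos(4*π*x/3), the right-hand side is ∫_0^3 (2*cos(4*π*x/3)) v dx + 2·v(3) − 2·v(0).
Compatibility check (pure Neumann): taking v ≡ 1 ∈ V gives 0 = ∫_0^3 f dx + (2) − (2), i.e. ∫_0^3 f dx must equal u'(0) − u'(3) = 0. Indeed ∫_0^3 (2*cos(4*π*x/3)) dx = 0, so the data are compatible. The solution is then unique only up to an additive constant (fix it e.g. by requiring ∫_0^3 u dx = 0).


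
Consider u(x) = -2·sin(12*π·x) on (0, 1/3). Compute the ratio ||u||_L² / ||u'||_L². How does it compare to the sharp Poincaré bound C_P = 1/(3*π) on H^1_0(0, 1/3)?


||u||_L² / ||u'||_L² = 1/(12*π) < C_P = 1/(3*π).

u(x) = -2·sin(12*π·x), so u'(x) = -24*π*cos(12*π*x).
Writing u(x) = A·sin(kπx/L) with A = -2 and k = 4, use ∫_0^L sin²(kπx/L) dx = L/2 and ∫_0^L cos²(kπx/L) dx = L/2.
u² = 4·sin²(12*π·x) and (u')² = 576*π^2·cos²(12*π·x), and each of sin², cos² integrates to L/2 = 1/6 over (0, 1/3).
∫_0^1/3 u² dx = 2/3, so ||u||_L² = sqrt(6)/3.
∫_0^1/3 (u')² dx = 96*π^2, so ||u'||_L² = 4*sqrt(6)*π.
Ratio ||u||_L² / ||u'||_L² = 1/(12*π).
Sharp Poincaré constant on H^1_0(0, 1/3) is C_P = L/π = 1/(3*π), achieved by sin(3*π·x).
This is the k = 4 harmonic; the ratio L/(kπ) is strictly less than C_P = L/π, consistent with the sharp inequality ||u||_L² ≤ C_P ||u'||_L².


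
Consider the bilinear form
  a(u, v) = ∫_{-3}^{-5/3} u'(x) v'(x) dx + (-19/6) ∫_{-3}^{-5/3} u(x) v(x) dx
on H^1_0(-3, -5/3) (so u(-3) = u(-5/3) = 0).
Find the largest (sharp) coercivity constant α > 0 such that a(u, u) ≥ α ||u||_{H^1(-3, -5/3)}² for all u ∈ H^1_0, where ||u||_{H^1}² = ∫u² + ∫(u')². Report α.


α = (-152 + 27*π^2)/(3*(16 + 9*π^2))

Coercivity of a(·,·) on H^1_0(-3, -5/3) means a(u, u) ≥ α ||u||_{H^1}² for every u ∈ H^1_0.
The interval has length L = 4/3, and Poincaré/coercivity depend only on L. Here a(u, u) = ∫(u')² + (-19/6)·∫u².
Here c = -19/6 < 0 with |c| < (π/L)² = 9*π^2/16, so coercivity still holds. The condition a(u,u) ≥ α||u||_{H^1}² reads (1−α)∫(u')² ≥ (α−c)∫u². Any admissible α is ≤ 1 (rapidly oscillating u have ∫u²/∫(u')² → 0), and α = 1 would force 0 ≥ (1−c)∫u², impossible since c < 1; so 1−α > 0. By the sharp Poincaré inequality on H^1_0 of an interval of length L, ∫(u')² ≥ (π/L)²∫u² with equality for the first sine mode sin(π(x−x₀)/L) (x₀ the left endpoint), so the inequality holds for all u iff (1−α)(π/L)² ≥ α − c, i.e. α ≤ ((π/L)² + c)/((π/L)² + 1) = (1 + c(L/π)²)/(1 + (L/π)²). (Direct route, valid since c ≤ 0: Poincaré gives c∫u² ≥ c(L/π)²∫(u')², so a(u,u) ≥ (1 + c(L/π)²)∫(u')², while ||u||_{H^1}² ≤ (1 + (L/π)²)∫(u')²; dividing yields the same α.) With (π/L)² = 9*π^2/16 and c = -19/6, the largest admissible constant is α = ((π/L)² + c)/((π/L)² + 1).
Simplifying, α = (-152 + 27*π^2)/(3*(16 + 9*π^2)).


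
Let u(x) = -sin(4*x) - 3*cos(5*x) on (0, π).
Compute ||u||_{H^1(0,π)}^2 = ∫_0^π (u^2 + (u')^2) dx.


||u||_{H^1(0,π)}^2 = -416/3 + 251*π/2

u'(x) = 15*sin(5*x) - 4*cos(4*x).
Expand u² and (u')² and integrate term by term on (0, π), using: for integers n ≥ 1, ∫_0^π sin²(nx) dx = ∫_0^π cos²(nx) dx = π/2; for n ≠ n', ∫_0^π sin(nx)sin(n'x) dx = ∫_0^π cos(nx)cos(n'x) dx = 0; and by product-to-sum, ∫_0^π sin(nx)cos(n'x) dx = ½∫_0^π [sin((n+n')x) + sin((n−n')x)] dx, which is 0 when n+n' is even and 2n/(n²−n'²) when n+n' is odd (it need not vanish on (0, π)).
  u² squared terms: (-1)²·∫sin(4x)² dx = 1·π/2 = π/2;  (-3)²·∫cos(5x)² dx = 9·π/2 = 9*π/2.
  u² cross terms: 2·(-1)·(-3)·∫sin(4x)·cos(5x) dx = 6·(-8/9) = -16/3.
  So ∫_0^π u² dx = π/2 + 9*π/2 − 16/3 = -16/3 + 5*π.
  (u')² squared terms: (-4)²·∫cos(4x)² dx = 16·π/2 = 8*π;  (15)²·∫sin(5x)² dx = 225·π/2 = 225*π/2.
  (u')² cross terms: 2·(-4)·(15)·∫cos(4x)·sin(5x) dx = -120·(10/9) = -400/3.
  So ∫_0^π (u')² dx = 8*π + 225*π/2 − 400/3 = -400/3 + 241*π/2.
||u||_{H^1}^2 = (-16/3 + 5*π) + (-400/3 + 241*π/2) = -416/3 + 251*π/2.


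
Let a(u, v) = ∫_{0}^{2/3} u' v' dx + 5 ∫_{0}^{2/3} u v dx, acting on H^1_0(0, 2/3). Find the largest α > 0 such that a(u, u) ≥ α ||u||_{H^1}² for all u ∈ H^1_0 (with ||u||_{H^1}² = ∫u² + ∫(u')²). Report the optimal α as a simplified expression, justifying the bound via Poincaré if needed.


α = 1

Coercivity of a(·,·) on H^1_0(0, 2/3) means a(u, u) ≥ α ||u||_{H^1}² for every u ∈ H^1_0.
The interval has length L = 2/3, and Poincaré/coercivity depend only on L. Here a(u, u) = ∫(u')² + (5)·∫u².
Here c = 5 ≥ 1, so a(u,u) = ∫(u')² + c∫u² ≥ ∫(u')² + ∫u² = ||u||_{H^1}², i.e. α = 1 works. No larger α is possible: a(u,u) ≥ α||u||_{H^1}² means (1−α)∫(u')² ≥ (α−c)∫u², and for the modes u_n = sin(nπ(x−x₀)/L) (x₀ the left endpoint) one has ∫u_n²/∫(u_n')² = (L/(nπ))² → 0, so a(u_n,u_n)/||u_n||_{H^1}² → 1. Hence the optimal constant is α = 1.
Therefore α = 1.


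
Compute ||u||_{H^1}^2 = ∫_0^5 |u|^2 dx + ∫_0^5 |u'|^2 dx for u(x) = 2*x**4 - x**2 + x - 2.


||u||_{H^1}^2 = 192304675/126

The H^1 norm (squared) on an interval (0, L) is
  ||u||_{H^1}^2 = ∫_0^L u(x)^2 dx + ∫_0^L u'(x)^2 dx.
Compute u'(x) = 8*x**3 - 2*x + 1.
Then u(x)^2 = 4*x**8 - 4*x**6 + 4*x**5 - 7*x**4 - 2*x**3 + 5*x**2 - 4*x + 4 and u'(x)^2 = 64*x**6 - 32*x**4 + 16*x**3 + 4*x**2 - 4*x + 1.
Integrate each monomial from 0 to 5 using ∫_0^5 c·x^n dx = c·5^(n+1)/(n+1):
  ∫_0^5 u(x)^2 dx = ∫_0^5 (4*x^8 - 4*x^6 + 4*x^5 - 7*x^4 - 2*x^3 + 5*x^2 - 4*x + 4) dx. Term by term:
    ∫_0^5 4*x^8 dx = 7812500/9;  ∫_0^5 -4*x^6 dx = -312500/7;  ∫_0^5 4*x^5 dx = 31250/3;
    ∫_0^5 -7*x^4 dx = -4375;  ∫_0^5 -2*x^3 dx = -625/2;  ∫_0^5 5*x^2 dx = 625/3;
    ∫_0^5 -4*x dx = -50;  ∫_0^5 4 dx = 20.
  Sum: 7812500/9 − 312500/7 + 31250/3 − 4375 − 625/2 + 625/3 − 50 + 20 = 104494345/126.
  ∫_0^5 u'(x)^2 dx = ∫_0^5 (64*x^6 - 32*x^4 + 16*x^3 + 4*x^2 - 4*x + 1) dx. Term by term:
    ∫_0^5 64*x^6 dx = 5000000/7;  ∫_0^5 -32*x^4 dx = -20000;  ∫_0^5 16*x^3 dx = 2500;
    ∫_0^5 4*x^2 dx = 500/3;  ∫_0^5 -4*x dx = -50;  ∫_0^5 1 dx = 5.
  Sum: 5000000/7 − 20000 + 2500 + 500/3 − 50 + 5 = 14635055/21.
Adding: ||u||_{H^1}^2 = 104494345/126 + 14635055/21 = 192304675/126.


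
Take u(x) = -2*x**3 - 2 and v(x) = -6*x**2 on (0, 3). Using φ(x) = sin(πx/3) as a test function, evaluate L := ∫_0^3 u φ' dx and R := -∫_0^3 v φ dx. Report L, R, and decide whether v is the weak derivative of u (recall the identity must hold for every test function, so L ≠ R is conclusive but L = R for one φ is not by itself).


LHS = -648/π^3 + 162/π, RHS = -648/π^3 + 162/π. Yes, v = u' weakly.

u(x) = -2*x**3 - 2, classical derivative u'(x) = -6*x**2.
φ(x) = sin(πx/3), so φ'(x) = π*cos(π*x/3)/3.
Note φ(0) = φ(3) = 0, so the boundary term u·φ vanishes.
LHS = ∫_0^3 u(x) φ'(x) dx = ∫_0^3 (-2*π*x^3*cos(π*x/3)/3 - 2*π*cos(π*x/3)/3) dx. Term by term:
  ∫_0^3 -2*π*cos(π*x/3)/3 dx = 0;  ∫_0^3 -2*π*x^3*cos(π*x/3)/3 dx = -648/π^3 + 162/π.
Sum: 0 + -648/π^3 + 162/π = -648/π^3 + 162/π.
So LHS = -648/π^3 + 162/π.
∫_0^3 v(x) φ(x) dx = ∫_0^3 (-6*x^2*sin(π*x/3)) dx. Term by term:
  ∫_0^3 -6*x^2*sin(π*x/3) dx = -162/π + 648/π^3.
So RHS = -∫_0^3 v(x) φ(x) dx = -648/π^3 + 162/π.
LHS = RHS, so the identity holds for this test φ.
Moreover u is smooth here and v(x) = u'(x) = -6*x**2 pointwise, so the identity holds for every test function. Hence v is the weak derivative of u.


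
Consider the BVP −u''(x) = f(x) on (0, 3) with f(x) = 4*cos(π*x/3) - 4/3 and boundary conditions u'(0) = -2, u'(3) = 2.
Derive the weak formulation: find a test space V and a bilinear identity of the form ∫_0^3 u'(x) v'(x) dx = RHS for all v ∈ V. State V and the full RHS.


V = H^1(0, 3) (v unrestricted at boundary; u is determined up to an additive constant); weak form: ∫_0^3 u'v' dx = ∫_0^3 (4*cos(π*x/3) - 4/3) v dx + 2·v(3) + 2·v(0) for all v ∈ V.

Multiply both sides by a test function v and integrate from 0 to 3:
  ∫_0^3 −u''(x) v(x) dx = ∫_0^3 f(x) v(x) dx.
Integrate the LHS by parts once:
  ∫_0^3 −u'' v dx = −[u'(x) v(x)]_0^3 + ∫_0^3 u'(x) v'(x) dx.
Thus ∫_0^3 u'(x) v'(x) dx = ∫_0^3 f(x) v(x) dx + [u'(x) v(x)]_0^3.
Choose V so that boundary terms are either known or forced to vanish.
u has inhomogeneous Neumann u'(0) = -2, u'(3) = 2. [u' v]_0^3 = (2)·v(3) − (-2)·v(0) = 2·v(3) + 2·v(0). Take V = H^1(0, 3); boundary term becomes part of RHS.
Weak formulation: find u (satisfying any essential BC) such that ∫_0^3 u'(x) v'(x) dx = ∫_0^3 f v dx + 2·v(3) + 2·v(0) for all v ∈ V (Neumann data are natural BCs: they enter the RHS as boundary terms).
Substituting f(x) = 4*cos(π*x/3) - 4/3, the right-hand side is ∫_0^3 (4*cos(π*x/3) - 4/3) v dx + 2·v(3) + 2·v(0).
Compatibility check (pure Neumann): taking v ≡ 1 ∈ V gives 0 = ∫_0^3 f dx + (2) − (-2), i.e. ∫_0^3 f dx must equal u'(0) − u'(3) = -4. Indeed ∫_0^3 (4*cos(π*x/3) - 4/3) dx = -4, so the data are compatible. The solution is then unique only up to an additive constant (fix it e.g. by requiring ∫_0^3 u dx = 0).
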